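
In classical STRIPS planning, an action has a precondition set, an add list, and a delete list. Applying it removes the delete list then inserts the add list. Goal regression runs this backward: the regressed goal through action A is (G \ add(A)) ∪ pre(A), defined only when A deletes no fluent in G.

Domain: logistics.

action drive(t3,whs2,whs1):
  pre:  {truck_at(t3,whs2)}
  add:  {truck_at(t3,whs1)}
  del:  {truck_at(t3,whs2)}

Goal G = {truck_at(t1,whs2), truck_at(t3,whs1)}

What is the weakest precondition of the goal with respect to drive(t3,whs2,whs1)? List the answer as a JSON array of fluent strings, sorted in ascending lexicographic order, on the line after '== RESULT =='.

Compute (G \ add) ∪ pre:
  G ∩ del = {}  (empty — regression defined)
  G \ add = {truck_at(t1,whs2), truck_at(t3,whs1)} \ {truck_at(t3,whs1)} = {truck_at(t1,whs2)}
  ∪ pre   = {truck_at(t1,whs2)} ∪ {truck_at(t3,whs2)}
          = {truck_at(t1,whs2), truck_at(t3,whs2)}

== RESULT ==
["truck_at(t1,whs2)", "truck_at(t3,whs2)"]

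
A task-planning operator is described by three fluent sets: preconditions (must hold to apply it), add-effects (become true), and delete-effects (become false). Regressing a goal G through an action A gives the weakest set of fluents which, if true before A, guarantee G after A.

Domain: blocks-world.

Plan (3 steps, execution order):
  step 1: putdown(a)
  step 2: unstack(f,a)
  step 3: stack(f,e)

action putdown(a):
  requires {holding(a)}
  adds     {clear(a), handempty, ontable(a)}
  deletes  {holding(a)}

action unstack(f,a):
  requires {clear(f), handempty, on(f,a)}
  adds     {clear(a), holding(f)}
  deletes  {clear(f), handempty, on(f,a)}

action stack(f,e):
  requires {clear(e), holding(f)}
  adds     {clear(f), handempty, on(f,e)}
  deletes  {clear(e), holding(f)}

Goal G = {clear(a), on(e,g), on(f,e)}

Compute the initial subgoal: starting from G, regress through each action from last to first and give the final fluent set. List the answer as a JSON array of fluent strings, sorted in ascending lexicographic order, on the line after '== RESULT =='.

Regress step by step:
  through step 3 (stack(f,e)): drop {on(f,e)}, keep {clear(a), on(e,g)}, require {clear(e), holding(f)}
    → {clear(a), clear(e), holding(f), on(e,g)}
  through step 2 (unstack(f,a)): drop {clear(a), holding(f)}, keep {clear(e), on(e,g)}, require {clear(f), handempty, on(f,a)}
    → {clear(e), clear(f), handempty, on(e,g), on(f,a)}
  through step 1 (putdown(a)): drop {handempty}, keep {clear(e), clear(f), on(e,g), on(f,a)}, require {holding(a)}
    → {clear(e), clear(f), holding(a), on(e,g), on(f,a)}

== RESULT ==
["clear(e)", "clear(f)", "holding(a)", "on(e,g)", "on(f,a)"]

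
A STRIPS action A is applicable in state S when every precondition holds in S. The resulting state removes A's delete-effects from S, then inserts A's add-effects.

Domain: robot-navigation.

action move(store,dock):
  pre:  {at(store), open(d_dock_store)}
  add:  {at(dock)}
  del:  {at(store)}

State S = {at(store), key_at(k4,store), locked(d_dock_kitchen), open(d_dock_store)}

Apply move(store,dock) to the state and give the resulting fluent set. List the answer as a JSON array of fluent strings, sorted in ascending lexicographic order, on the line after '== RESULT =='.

Compute (S \ del) ∪ add:
  pre ⊆ S: {at(store), open(d_dock_store)} ⊆ S  — applicable
  S \ del = {key_at(k4,store), locked(d_dock_kitchen), open(d_dock_store)}
  ∪ add   = {at(dock), key_at(k4,store), locked(d_dock_kitchen), open(d_dock_store)}

== RESULT ==
["at(dock)", "key_at(k4,store)", "locked(d_dock_kitchen)", "open(d_dock_store)"]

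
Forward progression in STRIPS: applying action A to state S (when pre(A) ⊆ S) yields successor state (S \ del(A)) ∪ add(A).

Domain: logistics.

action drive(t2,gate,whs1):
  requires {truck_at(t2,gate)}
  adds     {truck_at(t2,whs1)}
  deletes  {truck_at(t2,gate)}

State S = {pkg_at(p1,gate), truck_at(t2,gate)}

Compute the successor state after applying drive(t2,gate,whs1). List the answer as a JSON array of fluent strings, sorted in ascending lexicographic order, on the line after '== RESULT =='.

Compute (S \ del) ∪ add:
  pre ⊆ S: {truck_at(t2,gate)} ⊆ S  — applicable
  S \ del = {pkg_at(p1,gate)}
  ∪ add   = {pkg_at(p1,gate), truck_at(t2,whs1)}

== RESULT ==
["pkg_at(p1,gate)", "truck_at(t2,whs1)"]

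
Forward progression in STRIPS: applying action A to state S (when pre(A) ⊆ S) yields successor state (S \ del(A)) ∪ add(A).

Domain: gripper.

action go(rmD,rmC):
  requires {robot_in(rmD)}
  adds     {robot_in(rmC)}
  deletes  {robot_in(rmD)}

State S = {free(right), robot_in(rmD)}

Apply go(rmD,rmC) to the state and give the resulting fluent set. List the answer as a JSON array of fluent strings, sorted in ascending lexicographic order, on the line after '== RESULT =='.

Progress:
  pre ⊆ S: {robot_in(rmD)} ⊆ S  — applicable
  S \ del = {free(right)}
  ∪ add   = {free(right), robot_in(rmC)}

== RESULT ==
["free(right)", "robot_in(rmC)"]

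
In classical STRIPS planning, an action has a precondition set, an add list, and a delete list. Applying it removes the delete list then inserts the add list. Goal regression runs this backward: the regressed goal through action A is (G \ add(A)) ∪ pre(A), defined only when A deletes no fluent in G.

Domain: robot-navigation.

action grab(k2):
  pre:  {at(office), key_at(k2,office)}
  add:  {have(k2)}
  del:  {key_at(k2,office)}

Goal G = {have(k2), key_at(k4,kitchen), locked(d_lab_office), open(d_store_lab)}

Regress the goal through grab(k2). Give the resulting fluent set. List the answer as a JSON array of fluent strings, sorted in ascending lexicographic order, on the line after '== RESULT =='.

Regress:
  G ∩ del = {}  (empty — regression defined)
  G \ add = {have(k2), key_at(k4,kitchen), locked(d_lab_office), open(d_store_lab)} \ {have(k2)} = {key_at(k4,kitchen), locked(d_lab_office), open(d_store_lab)}
  ∪ pre   = {key_at(k4,kitchen), locked(d_lab_office), open(d_store_lab)} ∪ {at(office), key_at(k2,office)}
          = {at(office), key_at(k2,office), key_at(k4,kitchen), locked(d_lab_office), open(d_store_lab)}

== RESULT ==
["at(office)", "key_at(k2,office)", "key_at(k4,kitchen)", "locked(d_lab_office)", "open(d_store_lab)"]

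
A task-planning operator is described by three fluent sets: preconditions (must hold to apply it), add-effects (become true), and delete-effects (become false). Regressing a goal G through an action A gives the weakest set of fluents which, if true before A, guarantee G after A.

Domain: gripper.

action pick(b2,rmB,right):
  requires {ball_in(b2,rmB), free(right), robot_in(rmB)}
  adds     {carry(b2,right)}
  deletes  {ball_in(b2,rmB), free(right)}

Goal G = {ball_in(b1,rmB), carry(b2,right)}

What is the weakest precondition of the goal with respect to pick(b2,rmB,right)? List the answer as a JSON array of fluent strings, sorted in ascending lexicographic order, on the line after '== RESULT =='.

Regress:
  G ∩ del = {}  (empty — regression defined)
  G \ add = {ball_in(b1,rmB), carry(b2,right)} \ {carry(b2,right)} = {ball_in(b1,rmB)}
  ∪ pre   = {ball_in(b1,rmB)} ∪ {ball_in(b2,rmB), free(right), robot_in(rmB)}
          = {ball_in(b1,rmB), ball_in(b2,rmB), free(right), robot_in(rmB)}

== RESULT ==
["ball_in(b1,rmB)", "ball_in(b2,rmB)", "free(right)", "robot_in(rmB)"]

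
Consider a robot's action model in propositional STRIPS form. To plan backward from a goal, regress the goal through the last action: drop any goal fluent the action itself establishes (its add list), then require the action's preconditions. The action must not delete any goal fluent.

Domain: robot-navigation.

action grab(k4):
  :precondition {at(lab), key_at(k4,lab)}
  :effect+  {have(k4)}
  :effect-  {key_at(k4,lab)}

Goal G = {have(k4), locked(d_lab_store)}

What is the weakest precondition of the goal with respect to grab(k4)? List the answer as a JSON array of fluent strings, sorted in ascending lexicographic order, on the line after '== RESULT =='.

Regress:
  G ∩ del = {}  (empty — regression defined)
  G \ add = {have(k4), locked(d_lab_store)} \ {have(k4)} = {locked(d_lab_store)}
  ∪ pre   = {locked(d_lab_store)} ∪ {at(lab), key_at(k4,lab)}
          = {at(lab), key_at(k4,lab), locked(d_lab_store)}

== RESULT ==
["at(lab)", "key_at(k4,lab)", "locked(d_lab_store)"]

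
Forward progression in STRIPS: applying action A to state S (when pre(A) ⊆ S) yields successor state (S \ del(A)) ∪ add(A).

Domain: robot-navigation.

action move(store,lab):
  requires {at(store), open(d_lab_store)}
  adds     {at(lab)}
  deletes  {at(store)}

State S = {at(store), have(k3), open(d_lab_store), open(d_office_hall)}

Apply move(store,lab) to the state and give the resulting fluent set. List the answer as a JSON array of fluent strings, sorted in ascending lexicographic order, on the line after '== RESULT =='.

Compute (S \ del) ∪ add:
  pre ⊆ S: {at(store), open(d_lab_store)} ⊆ S  — applicable
  S \ del = {have(k3), open(d_lab_store), open(d_office_hall)}
  ∪ add   = {at(lab), have(k3), open(d_lab_store), open(d_office_hall)}

== RESULT ==
["at(lab)", "have(k3)", "open(d_lab_store)", "open(d_office_hall)"]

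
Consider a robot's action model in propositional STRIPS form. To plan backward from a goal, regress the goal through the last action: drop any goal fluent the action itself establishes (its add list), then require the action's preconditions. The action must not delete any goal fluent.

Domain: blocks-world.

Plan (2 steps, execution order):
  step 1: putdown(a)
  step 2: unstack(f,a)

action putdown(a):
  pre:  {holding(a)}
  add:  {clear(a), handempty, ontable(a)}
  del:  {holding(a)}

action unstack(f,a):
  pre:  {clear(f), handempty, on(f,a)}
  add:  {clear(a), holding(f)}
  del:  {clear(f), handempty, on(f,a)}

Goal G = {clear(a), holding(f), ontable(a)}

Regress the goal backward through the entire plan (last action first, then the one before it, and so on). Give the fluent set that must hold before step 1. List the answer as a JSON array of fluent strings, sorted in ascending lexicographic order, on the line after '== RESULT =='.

Work backward from the goal:
  through step 2 (unstack(f,a)): drop {clear(a), holding(f)}, keep {ontable(a)}, require {clear(f), handempty, on(f,a)}
    → {clear(f), handempty, on(f,a), ontable(a)}
  through step 1 (putdown(a)): drop {handempty, ontable(a)}, keep {clear(f), on(f,a)}, require {holding(a)}
    → {clear(f), holding(a), on(f,a)}

== RESULT ==
["clear(f)", "holding(a)", "on(f,a)"]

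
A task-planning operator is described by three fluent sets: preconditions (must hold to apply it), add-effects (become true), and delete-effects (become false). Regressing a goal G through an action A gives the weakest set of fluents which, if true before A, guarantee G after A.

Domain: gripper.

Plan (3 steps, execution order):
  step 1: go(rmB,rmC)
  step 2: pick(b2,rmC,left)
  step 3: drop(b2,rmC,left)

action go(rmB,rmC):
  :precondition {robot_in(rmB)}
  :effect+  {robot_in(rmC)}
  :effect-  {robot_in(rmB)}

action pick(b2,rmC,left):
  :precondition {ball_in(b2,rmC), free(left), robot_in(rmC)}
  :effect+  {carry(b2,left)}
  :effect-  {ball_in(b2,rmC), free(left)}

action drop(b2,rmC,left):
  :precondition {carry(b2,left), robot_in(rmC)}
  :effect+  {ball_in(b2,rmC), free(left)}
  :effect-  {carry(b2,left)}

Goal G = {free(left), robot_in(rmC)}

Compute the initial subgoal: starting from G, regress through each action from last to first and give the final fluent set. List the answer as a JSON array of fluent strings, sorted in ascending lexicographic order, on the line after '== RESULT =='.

Work backward from the goal:
  through step 3 (drop(b2,rmC,left)): drop {free(left)}, keep {robot_in(rmC)}, require {carry(b2,left), robot_in(rmC)}
    → {carry(b2,left), robot_in(rmC)}
  through step 2 (pick(b2,rmC,left)): drop {carry(b2,left)}, keep {robot_in(rmC)}, require {ball_in(b2,rmC), free(left), robot_in(rmC)}
    → {ball_in(b2,rmC), free(left), robot_in(rmC)}
  through step 1 (go(rmB,rmC)): drop {robot_in(rmC)}, keep {ball_in(b2,rmC), free(left)}, require {robot_in(rmB)}
    → {ball_in(b2,rmC), free(left), robot_in(rmB)}

== RESULT ==
["ball_in(b2,rmC)", "free(left)", "robot_in(rmB)"]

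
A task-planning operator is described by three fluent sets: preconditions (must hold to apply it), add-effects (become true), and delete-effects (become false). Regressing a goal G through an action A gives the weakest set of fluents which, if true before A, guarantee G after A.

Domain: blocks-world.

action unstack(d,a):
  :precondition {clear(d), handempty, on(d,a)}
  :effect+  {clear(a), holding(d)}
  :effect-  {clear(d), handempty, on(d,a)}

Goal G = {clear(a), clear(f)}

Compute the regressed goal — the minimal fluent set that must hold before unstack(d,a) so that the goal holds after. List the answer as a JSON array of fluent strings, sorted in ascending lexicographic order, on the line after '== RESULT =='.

Regress:
  G ∩ del = {}  (empty — regression defined)
  G \ add = {clear(a), clear(f)} \ {clear(a), holding(d)} = {clear(f)}
  ∪ pre   = {clear(f)} ∪ {clear(d), handempty, on(d,a)}
          = {clear(d), clear(f), handempty, on(d,a)}

== RESULT ==
["clear(d)", "clear(f)", "handempty", "on(d,a)"]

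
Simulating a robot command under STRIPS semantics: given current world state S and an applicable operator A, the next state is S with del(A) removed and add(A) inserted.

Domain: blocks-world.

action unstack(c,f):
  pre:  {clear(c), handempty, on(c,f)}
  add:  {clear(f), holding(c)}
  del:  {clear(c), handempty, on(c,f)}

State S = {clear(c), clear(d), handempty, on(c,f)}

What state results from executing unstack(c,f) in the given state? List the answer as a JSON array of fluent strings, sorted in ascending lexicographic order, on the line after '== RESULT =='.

Compute (S \ del) ∪ add:
  pre ⊆ S: {clear(c), handempty, on(c,f)} ⊆ S  — applicable
  S \ del = {clear(d)}
  ∪ add   = {clear(d), clear(f), holding(c)}

== RESULT ==
["clear(d)", "clear(f)", "holding(c)"]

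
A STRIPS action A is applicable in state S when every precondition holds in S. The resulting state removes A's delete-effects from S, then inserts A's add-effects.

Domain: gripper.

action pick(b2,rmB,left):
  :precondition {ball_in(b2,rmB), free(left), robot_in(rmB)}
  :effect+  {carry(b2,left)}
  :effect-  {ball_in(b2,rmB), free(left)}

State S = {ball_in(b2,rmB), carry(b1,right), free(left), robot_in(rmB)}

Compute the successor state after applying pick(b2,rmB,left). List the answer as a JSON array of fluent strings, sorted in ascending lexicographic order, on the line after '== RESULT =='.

Progress:
  pre ⊆ S: {ball_in(b2,rmB), free(left), robot_in(rmB)} ⊆ S  — applicable
  S \ del = {carry(b1,right), robot_in(rmB)}
  ∪ add   = {carry(b1,right), carry(b2,left), robot_in(rmB)}

== RESULT ==
["carry(b1,right)", "carry(b2,left)", "robot_in(rmB)"]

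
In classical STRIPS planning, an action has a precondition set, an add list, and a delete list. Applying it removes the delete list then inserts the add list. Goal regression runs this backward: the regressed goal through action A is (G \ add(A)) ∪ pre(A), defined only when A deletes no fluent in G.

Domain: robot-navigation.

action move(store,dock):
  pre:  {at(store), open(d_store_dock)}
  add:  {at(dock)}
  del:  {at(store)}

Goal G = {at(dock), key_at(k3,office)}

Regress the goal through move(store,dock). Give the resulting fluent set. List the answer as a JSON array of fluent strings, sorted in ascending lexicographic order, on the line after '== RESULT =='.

Compute (G \ add) ∪ pre:
  G ∩ del = {}  (empty — regression defined)
  G \ add = {at(dock), key_at(k3,office)} \ {at(dock)} = {key_at(k3,office)}
  ∪ pre   = {key_at(k3,office)} ∪ {at(store), open(d_store_dock)}
          = {at(store), key_at(k3,office), open(d_store_dock)}

== RESULT ==
["at(store)", "key_at(k3,office)", "open(d_store_dock)"]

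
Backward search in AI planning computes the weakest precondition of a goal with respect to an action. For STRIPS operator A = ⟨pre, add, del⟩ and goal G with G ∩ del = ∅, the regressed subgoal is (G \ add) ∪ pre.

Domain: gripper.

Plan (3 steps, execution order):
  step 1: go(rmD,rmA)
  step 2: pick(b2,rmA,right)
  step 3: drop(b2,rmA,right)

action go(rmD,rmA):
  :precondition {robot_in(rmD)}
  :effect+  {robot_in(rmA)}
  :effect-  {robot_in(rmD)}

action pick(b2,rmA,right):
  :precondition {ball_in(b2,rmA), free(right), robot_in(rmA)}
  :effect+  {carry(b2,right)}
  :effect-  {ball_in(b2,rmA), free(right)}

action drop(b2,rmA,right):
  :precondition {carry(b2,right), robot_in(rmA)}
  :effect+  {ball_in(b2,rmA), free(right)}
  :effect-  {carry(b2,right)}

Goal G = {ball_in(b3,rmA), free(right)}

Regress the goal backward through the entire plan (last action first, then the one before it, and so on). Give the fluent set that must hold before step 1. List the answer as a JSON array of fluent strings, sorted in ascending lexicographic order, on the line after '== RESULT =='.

Regress step by step:
  through step 3 (drop(b2,rmA,right)): drop {free(right)}, keep {ball_in(b3,rmA)}, require {carry(b2,right), robot_in(rmA)}
    → {ball_in(b3,rmA), carry(b2,right), robot_in(rmA)}
  through step 2 (pick(b2,rmA,right)): drop {carry(b2,right)}, keep {ball_in(b3,rmA), robot_in(rmA)}, require {ball_in(b2,rmA), free(right), robot_in(rmA)}
    → {ball_in(b2,rmA), ball_in(b3,rmA), free(right), robot_in(rmA)}
  through step 1 (go(rmD,rmA)): drop {robot_in(rmA)}, keep {ball_in(b2,rmA), ball_in(b3,rmA), free(right)}, require {robot_in(rmD)}
    → {ball_in(b2,rmA), ball_in(b3,rmA), free(right), robot_in(rmD)}

== RESULT ==
["ball_in(b2,rmA)", "ball_in(b3,rmA)", "free(right)", "robot_in(rmD)"]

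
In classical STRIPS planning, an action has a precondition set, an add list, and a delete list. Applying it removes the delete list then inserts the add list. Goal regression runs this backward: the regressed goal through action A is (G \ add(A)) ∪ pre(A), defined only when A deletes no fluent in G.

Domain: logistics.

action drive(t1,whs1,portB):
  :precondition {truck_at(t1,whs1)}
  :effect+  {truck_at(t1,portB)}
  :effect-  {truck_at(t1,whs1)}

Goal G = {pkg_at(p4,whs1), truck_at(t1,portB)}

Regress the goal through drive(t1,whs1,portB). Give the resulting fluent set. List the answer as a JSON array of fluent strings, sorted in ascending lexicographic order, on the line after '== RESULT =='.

Compute (G \ add) ∪ pre:
  G ∩ del = {}  (empty — regression defined)
  G \ add = {pkg_at(p4,whs1), truck_at(t1,portB)} \ {truck_at(t1,portB)} = {pkg_at(p4,whs1)}
  ∪ pre   = {pkg_at(p4,whs1)} ∪ {truck_at(t1,whs1)}
          = {pkg_at(p4,whs1), truck_at(t1,whs1)}

== RESULT ==
["pkg_at(p4,whs1)", "truck_at(t1,whs1)"]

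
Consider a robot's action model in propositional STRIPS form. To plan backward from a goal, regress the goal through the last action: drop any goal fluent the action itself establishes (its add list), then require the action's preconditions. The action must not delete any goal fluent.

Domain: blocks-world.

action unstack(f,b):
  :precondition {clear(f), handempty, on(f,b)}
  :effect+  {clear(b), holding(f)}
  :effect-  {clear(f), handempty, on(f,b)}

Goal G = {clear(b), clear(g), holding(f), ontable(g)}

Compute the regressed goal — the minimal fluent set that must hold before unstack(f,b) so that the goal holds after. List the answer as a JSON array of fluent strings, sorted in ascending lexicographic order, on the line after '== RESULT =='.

Compute (G \ add) ∪ pre:
  G ∩ del = {}  (empty — regression defined)
  G \ add = {clear(b), clear(g), holding(f), ontable(g)} \ {clear(b), holding(f)} = {clear(g), ontable(g)}
  ∪ pre   = {clear(g), ontable(g)} ∪ {clear(f), handempty, on(f,b)}
          = {clear(f), clear(g), handempty, on(f,b), ontable(g)}

== RESULT ==
["clear(f)", "clear(g)", "handempty", "on(f,b)", "ontable(g)"]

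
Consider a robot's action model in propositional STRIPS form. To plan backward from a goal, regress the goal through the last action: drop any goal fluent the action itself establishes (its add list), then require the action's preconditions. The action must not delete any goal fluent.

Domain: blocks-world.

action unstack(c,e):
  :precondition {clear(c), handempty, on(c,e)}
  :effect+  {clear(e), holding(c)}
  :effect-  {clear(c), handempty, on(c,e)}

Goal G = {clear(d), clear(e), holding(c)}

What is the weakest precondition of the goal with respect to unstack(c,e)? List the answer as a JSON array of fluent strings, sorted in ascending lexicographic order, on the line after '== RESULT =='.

Compute (G \ add) ∪ pre:
  G ∩ del = {}  (empty — regression defined)
  G \ add = {clear(d), clear(e), holding(c)} \ {clear(e), holding(c)} = {clear(d)}
  ∪ pre   = {clear(d)} ∪ {clear(c), handempty, on(c,e)}
          = {clear(c), clear(d), handempty, on(c,e)}

== RESULT ==
["clear(c)", "clear(d)", "handempty", "on(c,e)"]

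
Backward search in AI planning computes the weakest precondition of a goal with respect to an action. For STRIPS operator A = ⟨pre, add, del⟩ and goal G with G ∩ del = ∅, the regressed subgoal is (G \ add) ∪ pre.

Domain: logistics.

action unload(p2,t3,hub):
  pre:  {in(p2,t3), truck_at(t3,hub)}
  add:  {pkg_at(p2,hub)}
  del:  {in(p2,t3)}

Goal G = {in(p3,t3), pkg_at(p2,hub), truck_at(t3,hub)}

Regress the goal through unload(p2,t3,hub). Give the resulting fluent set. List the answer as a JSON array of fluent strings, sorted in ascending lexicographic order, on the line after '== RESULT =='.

Regress:
  G ∩ del = {}  (empty — regression defined)
  G \ add = {in(p3,t3), pkg_at(p2,hub), truck_at(t3,hub)} \ {pkg_at(p2,hub)} = {in(p3,t3), truck_at(t3,hub)}
  ∪ pre   = {in(p3,t3), truck_at(t3,hub)} ∪ {in(p2,t3), truck_at(t3,hub)}
          = {in(p2,t3), in(p3,t3), truck_at(t3,hub)}

== RESULT ==
["in(p2,t3)", "in(p3,t3)", "truck_at(t3,hub)"]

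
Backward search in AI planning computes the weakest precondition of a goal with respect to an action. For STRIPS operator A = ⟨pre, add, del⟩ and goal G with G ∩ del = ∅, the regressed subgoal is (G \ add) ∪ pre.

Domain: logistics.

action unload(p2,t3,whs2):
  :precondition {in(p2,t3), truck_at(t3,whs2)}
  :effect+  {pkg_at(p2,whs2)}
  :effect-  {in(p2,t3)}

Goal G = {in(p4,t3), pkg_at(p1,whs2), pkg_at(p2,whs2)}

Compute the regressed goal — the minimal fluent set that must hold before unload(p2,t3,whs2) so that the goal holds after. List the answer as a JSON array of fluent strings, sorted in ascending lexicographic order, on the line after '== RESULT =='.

Regress:
  G ∩ del = {}  (empty — regression defined)
  G \ add = {in(p4,t3), pkg_at(p1,whs2), pkg_at(p2,whs2)} \ {pkg_at(p2,whs2)} = {in(p4,t3), pkg_at(p1,whs2)}
  ∪ pre   = {in(p4,t3), pkg_at(p1,whs2)} ∪ {in(p2,t3), truck_at(t3,whs2)}
          = {in(p2,t3), in(p4,t3), pkg_at(p1,whs2), truck_at(t3,whs2)}

== RESULT ==
["in(p2,t3)", "in(p4,t3)", "pkg_at(p1,whs2)", "truck_at(t3,whs2)"]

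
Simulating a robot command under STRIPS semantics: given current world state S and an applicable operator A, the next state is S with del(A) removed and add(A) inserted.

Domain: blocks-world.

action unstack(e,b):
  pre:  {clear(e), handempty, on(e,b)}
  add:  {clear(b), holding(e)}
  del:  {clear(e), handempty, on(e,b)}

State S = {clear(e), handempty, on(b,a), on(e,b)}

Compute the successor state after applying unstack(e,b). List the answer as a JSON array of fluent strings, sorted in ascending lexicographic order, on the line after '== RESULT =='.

Compute (S \ del) ∪ add:
  pre ⊆ S: {clear(e), handempty, on(e,b)} ⊆ S  — applicable
  S \ del = {on(b,a)}
  ∪ add   = {clear(b), holding(e), on(b,a)}

== RESULT ==
["clear(b)", "holding(e)", "on(b,a)"]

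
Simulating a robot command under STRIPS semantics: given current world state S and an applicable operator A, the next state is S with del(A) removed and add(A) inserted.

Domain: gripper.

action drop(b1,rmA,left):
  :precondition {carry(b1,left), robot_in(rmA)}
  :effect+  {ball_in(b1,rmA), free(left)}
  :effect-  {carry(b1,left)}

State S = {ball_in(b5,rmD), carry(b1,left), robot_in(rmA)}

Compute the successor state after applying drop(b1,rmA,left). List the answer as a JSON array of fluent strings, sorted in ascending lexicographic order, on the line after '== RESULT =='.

Compute (S \ del) ∪ add:
  pre ⊆ S: {carry(b1,left), robot_in(rmA)} ⊆ S  — applicable
  S \ del = {ball_in(b5,rmD), robot_in(rmA)}
  ∪ add   = {ball_in(b1,rmA), ball_in(b5,rmD), free(left), robot_in(rmA)}

== RESULT ==
["ball_in(b1,rmA)", "ball_in(b5,rmD)", "free(left)", "robot_in(rmA)"]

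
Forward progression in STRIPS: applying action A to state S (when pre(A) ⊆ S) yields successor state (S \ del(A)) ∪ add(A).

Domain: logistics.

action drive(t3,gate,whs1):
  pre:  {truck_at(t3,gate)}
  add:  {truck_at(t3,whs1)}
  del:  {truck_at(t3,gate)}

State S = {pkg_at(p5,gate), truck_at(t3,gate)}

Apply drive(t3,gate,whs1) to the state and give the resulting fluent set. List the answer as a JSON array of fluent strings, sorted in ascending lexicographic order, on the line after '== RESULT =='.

Progress:
  pre ⊆ S: {truck_at(t3,gate)} ⊆ S  — applicable
  S \ del = {pkg_at(p5,gate)}
  ∪ add   = {pkg_at(p5,gate), truck_at(t3,whs1)}

== RESULT ==
["pkg_at(p5,gate)", "truck_at(t3,whs1)"]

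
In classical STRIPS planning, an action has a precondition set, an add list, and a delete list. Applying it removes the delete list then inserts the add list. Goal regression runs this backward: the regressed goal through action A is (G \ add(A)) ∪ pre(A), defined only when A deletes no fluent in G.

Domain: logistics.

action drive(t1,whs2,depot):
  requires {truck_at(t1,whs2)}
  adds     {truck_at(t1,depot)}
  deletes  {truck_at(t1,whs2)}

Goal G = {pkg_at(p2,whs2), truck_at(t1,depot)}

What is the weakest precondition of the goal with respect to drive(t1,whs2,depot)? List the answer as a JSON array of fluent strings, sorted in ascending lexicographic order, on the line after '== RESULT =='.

Compute (G \ add) ∪ pre:
  G ∩ del = {}  (empty — regression defined)
  G \ add = {pkg_at(p2,whs2), truck_at(t1,depot)} \ {truck_at(t1,depot)} = {pkg_at(p2,whs2)}
  ∪ pre   = {pkg_at(p2,whs2)} ∪ {truck_at(t1,whs2)}
          = {pkg_at(p2,whs2), truck_at(t1,whs2)}

== RESULT ==
["pkg_at(p2,whs2)", "truck_at(t1,whs2)"]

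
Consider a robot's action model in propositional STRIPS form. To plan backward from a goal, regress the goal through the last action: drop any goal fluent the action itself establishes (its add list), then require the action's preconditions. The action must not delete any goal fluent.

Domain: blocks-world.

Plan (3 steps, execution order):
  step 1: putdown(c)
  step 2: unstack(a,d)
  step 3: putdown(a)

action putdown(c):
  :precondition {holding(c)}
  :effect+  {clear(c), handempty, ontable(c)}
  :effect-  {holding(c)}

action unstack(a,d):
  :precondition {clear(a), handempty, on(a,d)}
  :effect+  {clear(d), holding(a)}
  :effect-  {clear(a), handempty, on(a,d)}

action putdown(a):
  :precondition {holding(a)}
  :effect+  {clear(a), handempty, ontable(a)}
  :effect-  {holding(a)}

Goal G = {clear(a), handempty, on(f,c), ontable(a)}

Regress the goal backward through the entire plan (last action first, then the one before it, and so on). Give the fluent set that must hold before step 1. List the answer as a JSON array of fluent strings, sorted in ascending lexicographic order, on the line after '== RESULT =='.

Work backward from the goal:
  through step 3 (putdown(a)): drop {clear(a), handempty, ontable(a)}, keep {on(f,c)}, require {holding(a)}
    → {holding(a), on(f,c)}
  through step 2 (unstack(a,d)): drop {holding(a)}, keep {on(f,c)}, require {clear(a), handempty, on(a,d)}
    → {clear(a), handempty, on(a,d), on(f,c)}
  through step 1 (putdown(c)): drop {handempty}, keep {clear(a), on(a,d), on(f,c)}, require {holding(c)}
    → {clear(a), holding(c), on(a,d), on(f,c)}

== RESULT ==
["clear(a)", "holding(c)", "on(a,d)", "on(f,c)"]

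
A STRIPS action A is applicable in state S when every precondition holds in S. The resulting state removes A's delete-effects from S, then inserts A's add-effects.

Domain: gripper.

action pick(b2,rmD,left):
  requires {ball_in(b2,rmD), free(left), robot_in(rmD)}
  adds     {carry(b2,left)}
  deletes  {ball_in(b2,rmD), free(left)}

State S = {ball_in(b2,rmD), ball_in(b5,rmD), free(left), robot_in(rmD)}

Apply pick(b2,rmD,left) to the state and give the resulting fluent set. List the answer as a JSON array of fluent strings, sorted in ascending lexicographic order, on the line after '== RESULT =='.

Progress:
  pre ⊆ S: {ball_in(b2,rmD), free(left), robot_in(rmD)} ⊆ S  — applicable
  S \ del = {ball_in(b5,rmD), robot_in(rmD)}
  ∪ add   = {ball_in(b5,rmD), carry(b2,left), robot_in(rmD)}

== RESULT ==
["ball_in(b5,rmD)", "carry(b2,left)", "robot_in(rmD)"]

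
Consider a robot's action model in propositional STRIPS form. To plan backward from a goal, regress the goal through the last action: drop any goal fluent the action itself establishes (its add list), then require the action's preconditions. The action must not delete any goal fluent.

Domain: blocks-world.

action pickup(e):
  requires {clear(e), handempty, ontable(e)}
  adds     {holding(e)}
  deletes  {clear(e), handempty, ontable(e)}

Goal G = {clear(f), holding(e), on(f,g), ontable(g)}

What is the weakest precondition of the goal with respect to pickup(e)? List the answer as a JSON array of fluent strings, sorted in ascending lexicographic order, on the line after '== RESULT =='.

Regress:
  G ∩ del = {}  (empty — regression defined)
  G \ add = {clear(f), holding(e), on(f,g), ontable(g)} \ {holding(e)} = {clear(f), on(f,g), ontable(g)}
  ∪ pre   = {clear(f), on(f,g), ontable(g)} ∪ {clear(e), handempty, ontable(e)}
          = {clear(e), clear(f), handempty, on(f,g), ontable(e), ontable(g)}

== RESULT ==
["clear(e)", "clear(f)", "handempty", "on(f,g)", "ontable(e)", "ontable(g)"]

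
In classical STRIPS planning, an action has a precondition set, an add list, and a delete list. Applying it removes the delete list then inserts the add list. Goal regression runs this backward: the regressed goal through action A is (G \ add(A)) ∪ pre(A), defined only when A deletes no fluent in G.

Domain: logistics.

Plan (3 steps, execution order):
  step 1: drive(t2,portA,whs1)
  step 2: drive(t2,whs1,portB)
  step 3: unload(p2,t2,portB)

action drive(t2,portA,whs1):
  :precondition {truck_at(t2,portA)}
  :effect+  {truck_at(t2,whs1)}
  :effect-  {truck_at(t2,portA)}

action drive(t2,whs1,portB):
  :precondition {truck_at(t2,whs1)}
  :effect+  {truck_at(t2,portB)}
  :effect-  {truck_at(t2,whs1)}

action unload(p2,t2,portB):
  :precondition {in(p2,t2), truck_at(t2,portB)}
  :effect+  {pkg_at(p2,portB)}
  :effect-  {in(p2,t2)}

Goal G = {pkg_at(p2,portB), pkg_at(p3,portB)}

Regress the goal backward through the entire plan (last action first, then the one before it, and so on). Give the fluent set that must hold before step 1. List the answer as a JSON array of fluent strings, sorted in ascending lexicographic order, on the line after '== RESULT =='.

Regress step by step:
  through step 3 (unload(p2,t2,portB)): drop {pkg_at(p2,portB)}, keep {pkg_at(p3,portB)}, require {in(p2,t2), truck_at(t2,portB)}
    → {in(p2,t2), pkg_at(p3,portB), truck_at(t2,portB)}
  through step 2 (drive(t2,whs1,portB)): drop {truck_at(t2,portB)}, keep {in(p2,t2), pkg_at(p3,portB)}, require {truck_at(t2,whs1)}
    → {in(p2,t2), pkg_at(p3,portB), truck_at(t2,whs1)}
  through step 1 (drive(t2,portA,whs1)): drop {truck_at(t2,whs1)}, keep {in(p2,t2), pkg_at(p3,portB)}, require {truck_at(t2,portA)}
    → {in(p2,t2), pkg_at(p3,portB), truck_at(t2,portA)}

== RESULT ==
["in(p2,t2)", "pkg_at(p3,portB)", "truck_at(t2,portA)"]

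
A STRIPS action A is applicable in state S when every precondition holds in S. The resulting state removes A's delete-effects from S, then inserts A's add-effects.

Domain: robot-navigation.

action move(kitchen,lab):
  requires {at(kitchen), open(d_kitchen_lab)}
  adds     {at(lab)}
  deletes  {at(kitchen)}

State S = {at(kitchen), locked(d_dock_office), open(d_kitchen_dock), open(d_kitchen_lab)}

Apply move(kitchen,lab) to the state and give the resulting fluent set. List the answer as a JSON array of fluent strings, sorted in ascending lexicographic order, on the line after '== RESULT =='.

Compute (S \ del) ∪ add:
  pre ⊆ S: {at(kitchen), open(d_kitchen_lab)} ⊆ S  — applicable
  S \ del = {locked(d_dock_office), open(d_kitchen_dock), open(d_kitchen_lab)}
  ∪ add   = {at(lab), locked(d_dock_office), open(d_kitchen_dock), open(d_kitchen_lab)}

== RESULT ==
["at(lab)", "locked(d_dock_office)", "open(d_kitchen_dock)", "open(d_kitchen_lab)"]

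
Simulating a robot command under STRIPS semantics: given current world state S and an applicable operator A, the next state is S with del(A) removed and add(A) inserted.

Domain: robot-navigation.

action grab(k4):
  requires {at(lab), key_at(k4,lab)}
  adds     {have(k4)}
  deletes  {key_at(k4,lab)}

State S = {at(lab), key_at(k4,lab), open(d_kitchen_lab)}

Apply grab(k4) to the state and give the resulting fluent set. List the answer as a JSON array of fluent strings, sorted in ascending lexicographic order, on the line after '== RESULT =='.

Progress:
  pre ⊆ S: {at(lab), key_at(k4,lab)} ⊆ S  — applicable
  S \ del = {at(lab), open(d_kitchen_lab)}
  ∪ add   = {at(lab), have(k4), open(d_kitchen_lab)}

== RESULT ==
["at(lab)", "have(k4)", "open(d_kitchen_lab)"]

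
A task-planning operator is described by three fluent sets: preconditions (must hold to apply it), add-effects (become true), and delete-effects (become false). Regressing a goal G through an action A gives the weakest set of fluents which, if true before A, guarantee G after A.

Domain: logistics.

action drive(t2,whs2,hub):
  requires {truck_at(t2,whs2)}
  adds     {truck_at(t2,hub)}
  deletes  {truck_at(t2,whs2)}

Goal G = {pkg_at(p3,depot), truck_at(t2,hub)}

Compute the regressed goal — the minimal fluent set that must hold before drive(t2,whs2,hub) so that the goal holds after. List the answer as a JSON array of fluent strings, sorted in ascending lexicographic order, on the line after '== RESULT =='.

Compute (G \ add) ∪ pre:
  G ∩ del = {}  (empty — regression defined)
  G \ add = {pkg_at(p3,depot), truck_at(t2,hub)} \ {truck_at(t2,hub)} = {pkg_at(p3,depot)}
  ∪ pre   = {pkg_at(p3,depot)} ∪ {truck_at(t2,whs2)}
          = {pkg_at(p3,depot), truck_at(t2,whs2)}

== RESULT ==
["pkg_at(p3,depot)", "truck_at(t2,whs2)"]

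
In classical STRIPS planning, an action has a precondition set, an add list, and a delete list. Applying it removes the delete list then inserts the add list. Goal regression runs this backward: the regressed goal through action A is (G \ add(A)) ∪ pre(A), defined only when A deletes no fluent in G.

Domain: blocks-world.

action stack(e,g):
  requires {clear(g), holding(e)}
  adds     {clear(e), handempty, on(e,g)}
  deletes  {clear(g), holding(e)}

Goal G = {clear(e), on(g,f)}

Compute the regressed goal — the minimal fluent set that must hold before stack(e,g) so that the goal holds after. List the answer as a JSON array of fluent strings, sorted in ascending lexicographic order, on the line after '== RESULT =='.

Regress:
  G ∩ del = {}  (empty — regression defined)
  G \ add = {clear(e), on(g,f)} \ {clear(e), handempty, on(e,g)} = {on(g,f)}
  ∪ pre   = {on(g,f)} ∪ {clear(g), holding(e)}
          = {clear(g), holding(e), on(g,f)}

== RESULT ==
["clear(g)", "holding(e)", "on(g,f)"]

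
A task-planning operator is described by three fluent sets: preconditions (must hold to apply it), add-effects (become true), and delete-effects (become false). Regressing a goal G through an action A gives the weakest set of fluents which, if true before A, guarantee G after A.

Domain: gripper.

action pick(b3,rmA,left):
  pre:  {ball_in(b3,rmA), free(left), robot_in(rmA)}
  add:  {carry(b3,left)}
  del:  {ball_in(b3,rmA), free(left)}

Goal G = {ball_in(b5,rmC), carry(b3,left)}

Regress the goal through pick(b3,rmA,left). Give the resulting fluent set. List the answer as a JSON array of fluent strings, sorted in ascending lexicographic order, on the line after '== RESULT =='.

Compute (G \ add) ∪ pre:
  G ∩ del = {}  (empty — regression defined)
  G \ add = {ball_in(b5,rmC), carry(b3,left)} \ {carry(b3,left)} = {ball_in(b5,rmC)}
  ∪ pre   = {ball_in(b5,rmC)} ∪ {ball_in(b3,rmA), free(left), robot_in(rmA)}
          = {ball_in(b3,rmA), ball_in(b5,rmC), free(left), robot_in(rmA)}

== RESULT ==
["ball_in(b3,rmA)", "ball_in(b5,rmC)", "free(left)", "robot_in(rmA)"]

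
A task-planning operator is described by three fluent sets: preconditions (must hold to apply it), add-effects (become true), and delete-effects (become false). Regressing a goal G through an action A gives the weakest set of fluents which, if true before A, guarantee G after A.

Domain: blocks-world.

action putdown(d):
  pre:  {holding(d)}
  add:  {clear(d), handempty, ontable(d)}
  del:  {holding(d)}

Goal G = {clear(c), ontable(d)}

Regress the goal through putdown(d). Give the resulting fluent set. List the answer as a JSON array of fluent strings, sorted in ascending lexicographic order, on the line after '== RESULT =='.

Regress:
  G ∩ del = {}  (empty — regression defined)
  G \ add = {clear(c), ontable(d)} \ {clear(d), handempty, ontable(d)} = {clear(c)}
  ∪ pre   = {clear(c)} ∪ {holding(d)}
          = {clear(c), holding(d)}

== RESULT ==
["clear(c)", "holding(d)"]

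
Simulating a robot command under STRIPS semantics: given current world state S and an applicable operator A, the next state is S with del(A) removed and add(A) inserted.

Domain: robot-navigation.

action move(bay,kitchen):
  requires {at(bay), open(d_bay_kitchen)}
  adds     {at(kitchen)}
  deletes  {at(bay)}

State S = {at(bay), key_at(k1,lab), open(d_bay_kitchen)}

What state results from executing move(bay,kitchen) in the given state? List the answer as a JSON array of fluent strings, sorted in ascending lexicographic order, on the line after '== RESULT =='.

Progress:
  pre ⊆ S: {at(bay), open(d_bay_kitchen)} ⊆ S  — applicable
  S \ del = {key_at(k1,lab), open(d_bay_kitchen)}
  ∪ add   = {at(kitchen), key_at(k1,lab), open(d_bay_kitchen)}

== RESULT ==
["at(kitchen)", "key_at(k1,lab)", "open(d_bay_kitchen)"]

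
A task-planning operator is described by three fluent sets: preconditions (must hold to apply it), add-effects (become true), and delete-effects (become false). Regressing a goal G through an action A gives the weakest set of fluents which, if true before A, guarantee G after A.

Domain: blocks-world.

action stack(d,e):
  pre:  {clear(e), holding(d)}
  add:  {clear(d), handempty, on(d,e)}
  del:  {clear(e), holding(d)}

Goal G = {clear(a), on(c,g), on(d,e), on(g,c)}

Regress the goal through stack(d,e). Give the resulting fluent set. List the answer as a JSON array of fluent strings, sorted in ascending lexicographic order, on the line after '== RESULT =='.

Regress:
  G ∩ del = {}  (empty — regression defined)
  G \ add = {clear(a), on(c,g), on(d,e), on(g,c)} \ {clear(d), handempty, on(d,e)} = {clear(a), on(c,g), on(g,c)}
  ∪ pre   = {clear(a), on(c,g), on(g,c)} ∪ {clear(e), holding(d)}
          = {clear(a), clear(e), holding(d), on(c,g), on(g,c)}

== RESULT ==
["clear(a)", "clear(e)", "holding(d)", "on(c,g)", "on(g,c)"]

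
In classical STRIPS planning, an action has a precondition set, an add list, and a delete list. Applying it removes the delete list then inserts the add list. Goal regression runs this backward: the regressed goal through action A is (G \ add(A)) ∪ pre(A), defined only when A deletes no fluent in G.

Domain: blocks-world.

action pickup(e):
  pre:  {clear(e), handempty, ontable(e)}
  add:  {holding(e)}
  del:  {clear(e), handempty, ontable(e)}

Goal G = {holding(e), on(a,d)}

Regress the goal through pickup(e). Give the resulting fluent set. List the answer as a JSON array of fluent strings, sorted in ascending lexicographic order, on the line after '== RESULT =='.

Compute (G \ add) ∪ pre:
  G ∩ del = {}  (empty — regression defined)
  G \ add = {holding(e), on(a,d)} \ {holding(e)} = {on(a,d)}
  ∪ pre   = {on(a,d)} ∪ {clear(e), handempty, ontable(e)}
          = {clear(e), handempty, on(a,d), ontable(e)}

== RESULT ==
["clear(e)", "handempty", "on(a,d)", "ontable(e)"]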